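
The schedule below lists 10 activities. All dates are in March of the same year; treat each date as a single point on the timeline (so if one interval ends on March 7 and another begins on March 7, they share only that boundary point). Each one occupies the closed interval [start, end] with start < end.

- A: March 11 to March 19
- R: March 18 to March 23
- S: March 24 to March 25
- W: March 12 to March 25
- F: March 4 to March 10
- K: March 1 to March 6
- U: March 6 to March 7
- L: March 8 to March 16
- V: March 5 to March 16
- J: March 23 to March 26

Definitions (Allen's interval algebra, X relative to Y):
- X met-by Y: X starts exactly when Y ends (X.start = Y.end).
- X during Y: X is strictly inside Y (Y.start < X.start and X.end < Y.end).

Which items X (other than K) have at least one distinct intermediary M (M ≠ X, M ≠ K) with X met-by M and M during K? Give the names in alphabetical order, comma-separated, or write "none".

Target K = [March 1, March 6].
Intermediaries M with M during K: none.
Union: none.

none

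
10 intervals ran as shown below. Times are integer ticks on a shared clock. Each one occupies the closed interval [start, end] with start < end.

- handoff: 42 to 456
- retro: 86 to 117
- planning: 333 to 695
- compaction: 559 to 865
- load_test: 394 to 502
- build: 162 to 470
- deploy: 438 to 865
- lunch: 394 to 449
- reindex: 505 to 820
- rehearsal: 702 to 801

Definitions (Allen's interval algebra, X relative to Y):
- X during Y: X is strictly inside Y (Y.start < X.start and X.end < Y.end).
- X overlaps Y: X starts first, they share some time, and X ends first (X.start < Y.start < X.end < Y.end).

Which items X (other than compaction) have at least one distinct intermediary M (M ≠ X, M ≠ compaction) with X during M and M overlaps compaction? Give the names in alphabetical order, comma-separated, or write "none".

load_test, lunch, rehearsal

Target compaction = [559, 865].
Intermediaries M with M overlaps compaction: planning, reindex.
Via planning — items with X during planning: load_test, lunch.
Via reindex — items with X during reindex: rehearsal.
Union: load_test, lunch, rehearsal.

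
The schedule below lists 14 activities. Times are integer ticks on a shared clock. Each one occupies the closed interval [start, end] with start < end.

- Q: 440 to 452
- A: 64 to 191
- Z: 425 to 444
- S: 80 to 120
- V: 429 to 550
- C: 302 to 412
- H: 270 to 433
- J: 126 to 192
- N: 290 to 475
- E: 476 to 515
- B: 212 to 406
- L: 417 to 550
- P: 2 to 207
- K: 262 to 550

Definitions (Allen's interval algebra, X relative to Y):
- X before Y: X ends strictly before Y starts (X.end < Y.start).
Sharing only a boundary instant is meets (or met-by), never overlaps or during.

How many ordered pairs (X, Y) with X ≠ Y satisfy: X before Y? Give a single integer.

Checking all 182 ordered pairs for relation 'before'; matching pairs in alphabetical order:
(A, B): A before B ✓
(A, C): A before C ✓
(A, E): A before E ✓
(A, H): A before H ✓
(A, K): A before K ✓
(A, L): A before L ✓
(A, N): A before N ✓
(A, Q): A before Q ✓
(A, V): A before V ✓
(A, Z): A before Z ✓
(B, E): B before E ✓
(B, L): B before L ✓
(B, Q): B before Q ✓
(B, V): B before V ✓
(B, Z): B before Z ✓
(C, E): C before E ✓
(C, L): C before L ✓
(C, Q): C before Q ✓
(C, V): C before V ✓
(C, Z): C before Z ✓
(H, E): H before E ✓
(H, Q): H before Q ✓
(J, B): J before B ✓
(J, C): J before C ✓
... plus 32 further pairs not listed.
Count: 56.

56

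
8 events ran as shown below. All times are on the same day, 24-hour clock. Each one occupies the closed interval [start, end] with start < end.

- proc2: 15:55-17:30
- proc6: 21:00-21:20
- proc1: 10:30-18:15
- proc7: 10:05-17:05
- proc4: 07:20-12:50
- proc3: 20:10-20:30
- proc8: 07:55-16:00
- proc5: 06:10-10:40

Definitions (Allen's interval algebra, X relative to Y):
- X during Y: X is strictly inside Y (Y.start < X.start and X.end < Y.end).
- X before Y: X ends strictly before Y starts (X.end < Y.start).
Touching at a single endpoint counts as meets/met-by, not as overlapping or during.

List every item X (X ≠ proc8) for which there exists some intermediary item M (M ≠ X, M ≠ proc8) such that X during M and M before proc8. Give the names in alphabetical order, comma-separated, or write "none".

none

Target proc8 = [07:55, 16:00].
Intermediaries M with M before proc8: none.
Union: none.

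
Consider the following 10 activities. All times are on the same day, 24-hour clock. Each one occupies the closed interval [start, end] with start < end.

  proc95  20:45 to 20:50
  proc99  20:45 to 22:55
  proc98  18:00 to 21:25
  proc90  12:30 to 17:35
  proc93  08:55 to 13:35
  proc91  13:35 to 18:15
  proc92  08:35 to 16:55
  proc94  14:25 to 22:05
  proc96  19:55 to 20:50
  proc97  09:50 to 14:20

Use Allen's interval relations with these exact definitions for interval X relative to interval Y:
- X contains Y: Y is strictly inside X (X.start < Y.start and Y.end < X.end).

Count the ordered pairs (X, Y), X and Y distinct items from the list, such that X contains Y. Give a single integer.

7

Checking all 90 ordered pairs for relation 'contains'; matching pairs in alphabetical order:
(proc92, proc93): proc92 contains proc93 ✓
(proc92, proc97): proc92 contains proc97 ✓
(proc94, proc95): proc94 contains proc95 ✓
(proc94, proc96): proc94 contains proc96 ✓
(proc94, proc98): proc94 contains proc98 ✓
(proc98, proc95): proc98 contains proc95 ✓
(proc98, proc96): proc98 contains proc96 ✓
Count: 7.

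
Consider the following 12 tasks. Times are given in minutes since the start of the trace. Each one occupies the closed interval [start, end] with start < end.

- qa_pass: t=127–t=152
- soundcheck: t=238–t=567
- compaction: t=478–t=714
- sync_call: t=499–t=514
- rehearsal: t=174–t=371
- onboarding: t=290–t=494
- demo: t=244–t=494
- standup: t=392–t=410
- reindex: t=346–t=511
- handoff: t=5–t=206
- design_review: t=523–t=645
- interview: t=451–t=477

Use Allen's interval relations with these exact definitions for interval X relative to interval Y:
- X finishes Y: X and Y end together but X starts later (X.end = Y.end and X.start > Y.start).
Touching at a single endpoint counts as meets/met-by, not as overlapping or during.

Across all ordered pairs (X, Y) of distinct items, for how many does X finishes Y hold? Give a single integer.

1

Checking all 132 ordered pairs for relation 'finishes'; matching pairs in alphabetical order:
(onboarding, demo): onboarding finishes demo ✓
Count: 1.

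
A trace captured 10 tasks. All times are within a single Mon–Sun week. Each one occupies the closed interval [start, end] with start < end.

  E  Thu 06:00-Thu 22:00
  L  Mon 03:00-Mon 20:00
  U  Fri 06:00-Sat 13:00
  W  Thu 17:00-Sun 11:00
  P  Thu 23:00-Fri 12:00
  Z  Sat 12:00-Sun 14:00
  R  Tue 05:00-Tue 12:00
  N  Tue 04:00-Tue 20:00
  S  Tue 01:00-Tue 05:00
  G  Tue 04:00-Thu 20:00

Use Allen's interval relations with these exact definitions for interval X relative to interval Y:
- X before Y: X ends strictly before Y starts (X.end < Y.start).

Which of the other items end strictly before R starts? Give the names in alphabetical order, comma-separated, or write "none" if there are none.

L

Target R = [Tue 05:00, Tue 12:00].
E [Thu 06:00, Thu 22:00] → after → no.
G [Tue 04:00, Thu 20:00] → contains → no.
L [Mon 03:00, Mon 20:00] → before → yes.
N [Tue 04:00, Tue 20:00] → contains → no.
P [Thu 23:00, Fri 12:00] → after → no.
S [Tue 01:00, Tue 05:00] → meets → no.
U [Fri 06:00, Sat 13:00] → after → no.
W [Thu 17:00, Sun 11:00] → after → no.
Z [Sat 12:00, Sun 14:00] → after → no.
Result: L.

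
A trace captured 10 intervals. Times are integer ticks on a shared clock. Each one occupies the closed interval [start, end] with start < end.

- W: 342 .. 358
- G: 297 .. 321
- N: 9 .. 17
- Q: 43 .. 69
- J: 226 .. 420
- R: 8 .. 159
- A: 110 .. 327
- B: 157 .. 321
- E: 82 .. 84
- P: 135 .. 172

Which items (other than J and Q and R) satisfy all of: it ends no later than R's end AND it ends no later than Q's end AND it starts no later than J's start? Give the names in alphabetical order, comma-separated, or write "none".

Conditions: its end is no later than R's end (X.end <= 159) AND its end is no later than Q's end (X.end <= 69) AND its start is no later than J's start (X.start <= 226).
A: end 327 <= 159? ✗; end 327 <= 69? ✗; start 110 <= 226? ✓ → no.
B: end 321 <= 159? ✗; end 321 <= 69? ✗; start 157 <= 226? ✓ → no.
E: end 84 <= 159? ✓; end 84 <= 69? ✗; start 82 <= 226? ✓ → no.
G: end 321 <= 159? ✗; end 321 <= 69? ✗; start 297 <= 226? ✗ → no.
N: end 17 <= 159? ✓; end 17 <= 69? ✓; start 9 <= 226? ✓ → yes.
P: end 172 <= 159? ✗; end 172 <= 69? ✗; start 135 <= 226? ✓ → no.
W: end 358 <= 159? ✗; end 358 <= 69? ✗; start 342 <= 226? ✗ → no.
Result: N.

N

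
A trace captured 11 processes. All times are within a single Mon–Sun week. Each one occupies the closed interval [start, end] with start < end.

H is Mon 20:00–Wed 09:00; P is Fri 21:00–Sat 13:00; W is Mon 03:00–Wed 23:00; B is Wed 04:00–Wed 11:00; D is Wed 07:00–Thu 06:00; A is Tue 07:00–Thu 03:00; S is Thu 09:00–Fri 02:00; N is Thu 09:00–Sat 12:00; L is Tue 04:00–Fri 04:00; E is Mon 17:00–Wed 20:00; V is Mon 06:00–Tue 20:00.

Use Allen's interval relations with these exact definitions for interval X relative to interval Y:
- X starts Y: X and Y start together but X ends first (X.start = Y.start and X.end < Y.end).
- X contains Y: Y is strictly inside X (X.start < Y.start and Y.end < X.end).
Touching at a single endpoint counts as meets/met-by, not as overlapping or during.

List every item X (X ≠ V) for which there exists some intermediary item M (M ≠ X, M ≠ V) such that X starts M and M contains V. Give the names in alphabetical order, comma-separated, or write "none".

none

Target V = [Mon 06:00, Tue 20:00].
Intermediaries M with M contains V: W.
Via W — items with X starts W: none.
Union: none.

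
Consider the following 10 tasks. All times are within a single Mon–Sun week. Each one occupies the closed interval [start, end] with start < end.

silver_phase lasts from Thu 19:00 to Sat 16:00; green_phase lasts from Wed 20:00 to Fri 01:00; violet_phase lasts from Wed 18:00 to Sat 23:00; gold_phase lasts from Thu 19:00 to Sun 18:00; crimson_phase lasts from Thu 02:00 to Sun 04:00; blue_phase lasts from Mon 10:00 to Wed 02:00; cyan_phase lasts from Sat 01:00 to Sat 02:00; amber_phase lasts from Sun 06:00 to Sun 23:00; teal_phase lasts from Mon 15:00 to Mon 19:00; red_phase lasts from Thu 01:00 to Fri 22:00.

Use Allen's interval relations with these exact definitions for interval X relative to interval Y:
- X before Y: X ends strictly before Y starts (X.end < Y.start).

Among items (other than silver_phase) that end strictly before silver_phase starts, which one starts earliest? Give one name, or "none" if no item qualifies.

Target silver_phase = [Thu 19:00, Sat 16:00].
amber_phase [Sun 06:00, Sun 23:00] → after → excluded.
blue_phase [Mon 10:00, Wed 02:00] → before → candidate.
crimson_phase [Thu 02:00, Sun 04:00] → contains → excluded.
cyan_phase [Sat 01:00, Sat 02:00] → during → excluded.
gold_phase [Thu 19:00, Sun 18:00] → started-by → excluded.
green_phase [Wed 20:00, Fri 01:00] → overlaps → excluded.
red_phase [Thu 01:00, Fri 22:00] → overlaps → excluded.
teal_phase [Mon 15:00, Mon 19:00] → before → candidate.
violet_phase [Wed 18:00, Sat 23:00] → contains → excluded.
Among candidates, earliest start is Mon 10:00 → blue_phase.

blue_phase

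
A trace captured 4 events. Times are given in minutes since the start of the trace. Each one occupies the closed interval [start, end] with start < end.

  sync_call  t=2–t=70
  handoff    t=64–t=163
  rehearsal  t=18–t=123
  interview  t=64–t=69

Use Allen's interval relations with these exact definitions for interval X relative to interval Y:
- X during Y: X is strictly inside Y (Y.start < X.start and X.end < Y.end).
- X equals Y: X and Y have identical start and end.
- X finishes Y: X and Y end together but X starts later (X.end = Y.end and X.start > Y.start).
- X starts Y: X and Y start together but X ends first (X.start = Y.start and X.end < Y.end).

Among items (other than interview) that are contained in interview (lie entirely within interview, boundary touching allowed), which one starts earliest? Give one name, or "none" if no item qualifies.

Target interview = [t=64, t=69].
handoff [t=64, t=163] → started-by → excluded.
rehearsal [t=18, t=123] → contains → excluded.
sync_call [t=2, t=70] → contains → excluded.
No candidates → none.

none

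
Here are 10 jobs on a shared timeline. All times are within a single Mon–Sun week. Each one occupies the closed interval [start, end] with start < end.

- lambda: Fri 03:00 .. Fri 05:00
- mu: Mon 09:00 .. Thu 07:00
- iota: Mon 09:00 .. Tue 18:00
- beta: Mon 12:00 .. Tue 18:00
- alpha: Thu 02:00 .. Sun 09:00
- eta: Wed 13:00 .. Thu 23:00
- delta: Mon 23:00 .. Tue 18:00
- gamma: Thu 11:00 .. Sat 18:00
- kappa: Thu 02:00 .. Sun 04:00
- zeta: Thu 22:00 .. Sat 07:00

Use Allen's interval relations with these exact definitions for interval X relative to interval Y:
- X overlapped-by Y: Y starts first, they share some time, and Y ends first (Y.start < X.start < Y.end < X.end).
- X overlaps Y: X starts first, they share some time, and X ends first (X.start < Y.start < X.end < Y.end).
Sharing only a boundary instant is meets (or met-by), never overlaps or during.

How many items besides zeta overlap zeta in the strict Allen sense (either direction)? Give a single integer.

1

Target zeta = [Thu 22:00, Sat 07:00].
alpha [Thu 02:00, Sun 09:00] → contains → no.
beta [Mon 12:00, Tue 18:00] → before → no.
delta [Mon 23:00, Tue 18:00] → before → no.
eta [Wed 13:00, Thu 23:00] → overlaps → counts.
gamma [Thu 11:00, Sat 18:00] → contains → no.
iota [Mon 09:00, Tue 18:00] → before → no.
kappa [Thu 02:00, Sun 04:00] → contains → no.
lambda [Fri 03:00, Fri 05:00] → during → no.
mu [Mon 09:00, Thu 07:00] → before → no.
Total: 1.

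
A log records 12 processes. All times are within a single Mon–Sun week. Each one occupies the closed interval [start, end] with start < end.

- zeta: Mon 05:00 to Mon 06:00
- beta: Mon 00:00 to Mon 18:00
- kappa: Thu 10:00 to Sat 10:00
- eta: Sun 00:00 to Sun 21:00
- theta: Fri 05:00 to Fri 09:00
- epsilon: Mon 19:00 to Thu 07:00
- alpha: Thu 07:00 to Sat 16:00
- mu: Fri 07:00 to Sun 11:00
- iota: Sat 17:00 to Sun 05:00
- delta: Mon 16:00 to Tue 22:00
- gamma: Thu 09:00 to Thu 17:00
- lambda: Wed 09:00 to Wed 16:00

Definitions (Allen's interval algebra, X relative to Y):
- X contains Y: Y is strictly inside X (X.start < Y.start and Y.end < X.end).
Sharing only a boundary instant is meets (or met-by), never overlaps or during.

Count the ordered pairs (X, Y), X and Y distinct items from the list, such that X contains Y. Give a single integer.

7

Checking all 132 ordered pairs for relation 'contains'; matching pairs in alphabetical order:
(alpha, gamma): alpha contains gamma ✓
(alpha, kappa): alpha contains kappa ✓
(alpha, theta): alpha contains theta ✓
(beta, zeta): beta contains zeta ✓
(epsilon, lambda): epsilon contains lambda ✓
(kappa, theta): kappa contains theta ✓
(mu, iota): mu contains iota ✓
Count: 7.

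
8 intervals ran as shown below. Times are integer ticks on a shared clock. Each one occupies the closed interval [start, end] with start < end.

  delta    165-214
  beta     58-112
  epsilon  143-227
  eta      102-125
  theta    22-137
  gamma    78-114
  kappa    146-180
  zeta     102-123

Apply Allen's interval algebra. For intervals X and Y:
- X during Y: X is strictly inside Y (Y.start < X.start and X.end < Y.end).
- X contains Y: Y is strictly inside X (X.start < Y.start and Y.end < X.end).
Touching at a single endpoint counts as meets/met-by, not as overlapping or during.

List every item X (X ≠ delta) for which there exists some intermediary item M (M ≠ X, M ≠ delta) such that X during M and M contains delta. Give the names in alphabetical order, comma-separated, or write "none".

kappa

Target delta = [165, 214].
Intermediaries M with M contains delta: epsilon.
Via epsilon — items with X during epsilon: kappa.
Union: kappa.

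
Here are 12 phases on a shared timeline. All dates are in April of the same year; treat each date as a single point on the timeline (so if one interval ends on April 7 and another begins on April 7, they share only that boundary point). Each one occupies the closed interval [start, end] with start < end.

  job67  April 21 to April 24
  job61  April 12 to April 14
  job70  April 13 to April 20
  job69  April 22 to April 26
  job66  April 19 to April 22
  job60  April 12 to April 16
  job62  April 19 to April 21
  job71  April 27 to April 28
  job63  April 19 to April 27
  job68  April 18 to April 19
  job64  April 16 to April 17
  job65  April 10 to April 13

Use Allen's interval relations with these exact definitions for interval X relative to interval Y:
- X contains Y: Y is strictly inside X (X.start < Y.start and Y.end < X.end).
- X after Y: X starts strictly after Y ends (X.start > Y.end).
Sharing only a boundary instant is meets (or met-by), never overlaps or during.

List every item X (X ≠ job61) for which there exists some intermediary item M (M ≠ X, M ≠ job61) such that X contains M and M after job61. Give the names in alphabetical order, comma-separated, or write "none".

Target job61 = [April 12, April 14].
Intermediaries M with M after job61: job62, job63, job64, job66, job67, job68, job69, job71.
Via job62 — items with X contains job62: none.
Via job63 — items with X contains job63: none.
Via job64 — items with X contains job64: job70.
Via job66 — items with X contains job66: none.
Via job67 — items with X contains job67: job63.
Via job68 — items with X contains job68: job70.
Via job69 — items with X contains job69: job63.
Via job71 — items with X contains job71: none.
Union: job63, job70.

job63, job70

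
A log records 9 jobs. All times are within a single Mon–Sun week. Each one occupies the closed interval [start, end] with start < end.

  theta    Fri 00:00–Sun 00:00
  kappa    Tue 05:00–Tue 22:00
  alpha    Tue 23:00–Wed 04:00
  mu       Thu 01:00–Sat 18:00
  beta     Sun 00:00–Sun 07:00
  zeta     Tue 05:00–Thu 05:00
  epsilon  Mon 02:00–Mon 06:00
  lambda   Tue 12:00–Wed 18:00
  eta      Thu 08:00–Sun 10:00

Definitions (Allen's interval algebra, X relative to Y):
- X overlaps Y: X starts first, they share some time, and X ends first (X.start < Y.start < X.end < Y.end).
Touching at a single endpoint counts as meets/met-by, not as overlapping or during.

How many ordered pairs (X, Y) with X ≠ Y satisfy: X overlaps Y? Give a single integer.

4

Checking all 72 ordered pairs for relation 'overlaps'; matching pairs in alphabetical order:
(kappa, lambda): kappa overlaps lambda ✓
(mu, eta): mu overlaps eta ✓
(mu, theta): mu overlaps theta ✓
(zeta, mu): zeta overlaps mu ✓
Count: 4.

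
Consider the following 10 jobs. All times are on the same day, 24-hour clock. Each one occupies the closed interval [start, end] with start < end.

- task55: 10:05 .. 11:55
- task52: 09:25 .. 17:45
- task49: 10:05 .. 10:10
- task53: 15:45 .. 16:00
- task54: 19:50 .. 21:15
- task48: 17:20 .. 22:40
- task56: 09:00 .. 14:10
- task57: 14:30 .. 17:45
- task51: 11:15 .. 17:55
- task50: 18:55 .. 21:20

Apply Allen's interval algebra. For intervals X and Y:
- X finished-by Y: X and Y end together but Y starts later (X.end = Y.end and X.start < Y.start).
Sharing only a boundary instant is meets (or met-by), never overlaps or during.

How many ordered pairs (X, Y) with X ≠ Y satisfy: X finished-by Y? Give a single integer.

1

Checking all 90 ordered pairs for relation 'finished-by'; matching pairs in alphabetical order:
(task52, task57): task52 finished-by task57 ✓
Count: 1.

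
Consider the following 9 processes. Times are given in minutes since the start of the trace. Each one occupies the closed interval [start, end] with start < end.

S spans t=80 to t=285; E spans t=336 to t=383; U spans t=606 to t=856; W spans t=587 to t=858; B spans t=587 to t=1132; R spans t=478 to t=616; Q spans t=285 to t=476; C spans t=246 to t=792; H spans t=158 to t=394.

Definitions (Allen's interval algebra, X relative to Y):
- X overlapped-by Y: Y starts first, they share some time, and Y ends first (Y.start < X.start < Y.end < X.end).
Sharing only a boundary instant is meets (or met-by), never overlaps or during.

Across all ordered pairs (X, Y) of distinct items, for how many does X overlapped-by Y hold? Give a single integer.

10

Checking all 72 ordered pairs for relation 'overlapped-by'; matching pairs in alphabetical order:
(B, C): B overlapped-by C ✓
(B, R): B overlapped-by R ✓
(C, H): C overlapped-by H ✓
(C, S): C overlapped-by S ✓
(H, S): H overlapped-by S ✓
(Q, H): Q overlapped-by H ✓
(U, C): U overlapped-by C ✓
(U, R): U overlapped-by R ✓
(W, C): W overlapped-by C ✓
(W, R): W overlapped-by R ✓
Count: 10.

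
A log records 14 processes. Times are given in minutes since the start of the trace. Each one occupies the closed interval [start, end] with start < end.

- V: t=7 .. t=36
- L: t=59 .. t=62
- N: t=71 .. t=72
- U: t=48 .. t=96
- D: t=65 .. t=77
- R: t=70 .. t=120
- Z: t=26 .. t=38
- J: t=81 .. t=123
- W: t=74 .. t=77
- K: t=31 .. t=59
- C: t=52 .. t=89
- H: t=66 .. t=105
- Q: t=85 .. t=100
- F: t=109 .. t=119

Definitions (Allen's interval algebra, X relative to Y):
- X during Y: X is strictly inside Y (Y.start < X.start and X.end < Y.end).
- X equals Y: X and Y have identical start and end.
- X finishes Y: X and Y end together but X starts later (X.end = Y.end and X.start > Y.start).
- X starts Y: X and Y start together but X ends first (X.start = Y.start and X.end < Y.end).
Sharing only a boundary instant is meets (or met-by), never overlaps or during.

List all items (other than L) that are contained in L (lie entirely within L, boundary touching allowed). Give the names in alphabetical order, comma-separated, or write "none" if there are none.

none

Target L = [t=59, t=62].
C [t=52, t=89] → contains → no.
D [t=65, t=77] → after → no.
F [t=109, t=119] → after → no.
H [t=66, t=105] → after → no.
J [t=81, t=123] → after → no.
K [t=31, t=59] → meets → no.
N [t=71, t=72] → after → no.
Q [t=85, t=100] → after → no.
R [t=70, t=120] → after → no.
U [t=48, t=96] → contains → no.
V [t=7, t=36] → before → no.
W [t=74, t=77] → after → no.
Z [t=26, t=38] → before → no.
Result: none.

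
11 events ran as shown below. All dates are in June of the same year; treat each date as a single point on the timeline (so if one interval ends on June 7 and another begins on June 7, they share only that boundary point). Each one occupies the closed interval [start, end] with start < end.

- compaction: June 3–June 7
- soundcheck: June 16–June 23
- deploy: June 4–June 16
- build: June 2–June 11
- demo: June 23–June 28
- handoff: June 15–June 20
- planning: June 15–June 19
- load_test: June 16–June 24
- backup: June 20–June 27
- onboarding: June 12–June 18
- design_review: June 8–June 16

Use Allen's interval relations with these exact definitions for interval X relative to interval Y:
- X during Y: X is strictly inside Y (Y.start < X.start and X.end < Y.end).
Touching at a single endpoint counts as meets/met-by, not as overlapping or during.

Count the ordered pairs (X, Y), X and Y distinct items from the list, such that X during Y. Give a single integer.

Checking all 110 ordered pairs for relation 'during'; matching pairs in alphabetical order:
(compaction, build): compaction during build ✓
Count: 1.

1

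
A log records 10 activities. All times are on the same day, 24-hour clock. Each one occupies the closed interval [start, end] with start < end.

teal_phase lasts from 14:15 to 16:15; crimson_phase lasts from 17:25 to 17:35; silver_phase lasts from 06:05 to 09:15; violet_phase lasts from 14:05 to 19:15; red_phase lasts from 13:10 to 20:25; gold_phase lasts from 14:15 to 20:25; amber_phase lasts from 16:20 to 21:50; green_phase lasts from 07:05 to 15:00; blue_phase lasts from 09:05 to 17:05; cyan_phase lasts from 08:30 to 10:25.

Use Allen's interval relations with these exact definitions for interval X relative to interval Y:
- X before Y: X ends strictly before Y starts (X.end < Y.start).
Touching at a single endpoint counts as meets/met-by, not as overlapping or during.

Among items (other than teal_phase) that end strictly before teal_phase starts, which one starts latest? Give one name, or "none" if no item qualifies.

cyan_phase

Target teal_phase = [14:15, 16:15].
amber_phase [16:20, 21:50] → after → excluded.
blue_phase [09:05, 17:05] → contains → excluded.
crimson_phase [17:25, 17:35] → after → excluded.
cyan_phase [08:30, 10:25] → before → candidate.
gold_phase [14:15, 20:25] → started-by → excluded.
green_phase [07:05, 15:00] → overlaps → excluded.
red_phase [13:10, 20:25] → contains → excluded.
silver_phase [06:05, 09:15] → before → candidate.
violet_phase [14:05, 19:15] → contains → excluded.
Among candidates, latest start is 08:30 → cyan_phase.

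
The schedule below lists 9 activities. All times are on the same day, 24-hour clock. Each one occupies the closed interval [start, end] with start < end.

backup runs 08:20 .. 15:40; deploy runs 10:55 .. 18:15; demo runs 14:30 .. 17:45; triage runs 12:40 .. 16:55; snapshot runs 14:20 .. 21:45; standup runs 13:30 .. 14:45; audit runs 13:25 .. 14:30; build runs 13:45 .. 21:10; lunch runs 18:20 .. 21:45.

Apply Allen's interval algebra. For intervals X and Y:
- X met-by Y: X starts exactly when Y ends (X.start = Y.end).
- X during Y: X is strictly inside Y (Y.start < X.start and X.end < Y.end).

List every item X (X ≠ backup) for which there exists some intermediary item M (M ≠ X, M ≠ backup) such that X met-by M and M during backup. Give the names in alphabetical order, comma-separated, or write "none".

Target backup = [08:20, 15:40].
Intermediaries M with M during backup: audit, standup.
Via audit — items with X met-by audit: demo.
Via standup — items with X met-by standup: none.
Union: demo.

demo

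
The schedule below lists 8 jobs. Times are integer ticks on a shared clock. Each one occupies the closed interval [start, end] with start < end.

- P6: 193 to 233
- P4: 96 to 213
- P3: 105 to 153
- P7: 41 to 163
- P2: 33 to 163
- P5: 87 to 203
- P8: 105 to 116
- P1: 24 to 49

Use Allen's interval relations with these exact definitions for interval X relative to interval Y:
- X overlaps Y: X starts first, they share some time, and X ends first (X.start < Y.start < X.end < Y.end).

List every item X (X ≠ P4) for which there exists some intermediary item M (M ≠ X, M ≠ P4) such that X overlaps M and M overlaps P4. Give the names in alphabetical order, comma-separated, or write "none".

P1, P2, P7

Target P4 = [96, 213].
Intermediaries M with M overlaps P4: P2, P5, P7.
Via P2 — items with X overlaps P2: P1.
Via P5 — items with X overlaps P5: P2, P7.
Via P7 — items with X overlaps P7: P1.
Union: P1, P2, P7.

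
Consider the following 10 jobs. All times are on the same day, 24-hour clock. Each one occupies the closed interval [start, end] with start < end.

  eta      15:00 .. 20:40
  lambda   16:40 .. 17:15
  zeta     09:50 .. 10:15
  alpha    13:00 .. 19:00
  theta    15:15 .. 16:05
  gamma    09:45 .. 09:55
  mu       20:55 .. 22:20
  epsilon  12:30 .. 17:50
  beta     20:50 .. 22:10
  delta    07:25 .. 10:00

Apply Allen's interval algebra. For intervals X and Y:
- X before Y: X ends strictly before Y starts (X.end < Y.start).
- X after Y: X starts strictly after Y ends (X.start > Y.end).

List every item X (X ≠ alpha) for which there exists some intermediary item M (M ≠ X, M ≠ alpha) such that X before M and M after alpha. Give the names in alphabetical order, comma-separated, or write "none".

delta, epsilon, eta, gamma, lambda, theta, zeta

Target alpha = [13:00, 19:00].
Intermediaries M with M after alpha: beta, mu.
Via beta — items with X before beta: delta, epsilon, eta, gamma, lambda, theta, zeta.
Via mu — items with X before mu: delta, epsilon, eta, gamma, lambda, theta, zeta.
Union: delta, epsilon, eta, gamma, lambda, theta, zeta.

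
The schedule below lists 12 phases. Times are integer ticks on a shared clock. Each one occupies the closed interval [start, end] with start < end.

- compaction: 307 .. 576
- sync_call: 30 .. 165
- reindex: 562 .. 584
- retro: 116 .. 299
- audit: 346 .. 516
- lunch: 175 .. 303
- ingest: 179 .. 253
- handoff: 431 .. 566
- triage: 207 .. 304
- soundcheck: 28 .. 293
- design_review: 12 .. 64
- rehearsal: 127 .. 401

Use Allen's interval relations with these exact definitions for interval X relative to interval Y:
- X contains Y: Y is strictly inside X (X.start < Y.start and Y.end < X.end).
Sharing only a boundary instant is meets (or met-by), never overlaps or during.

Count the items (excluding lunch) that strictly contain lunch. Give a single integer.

1

Target lunch = [175, 303].
audit [346, 516] → after → no.
compaction [307, 576] → after → no.
design_review [12, 64] → before → no.
handoff [431, 566] → after → no.
ingest [179, 253] → during → no.
rehearsal [127, 401] → contains → counts.
reindex [562, 584] → after → no.
retro [116, 299] → overlaps → no.
soundcheck [28, 293] → overlaps → no.
sync_call [30, 165] → before → no.
triage [207, 304] → overlapped-by → no.
Total: 1.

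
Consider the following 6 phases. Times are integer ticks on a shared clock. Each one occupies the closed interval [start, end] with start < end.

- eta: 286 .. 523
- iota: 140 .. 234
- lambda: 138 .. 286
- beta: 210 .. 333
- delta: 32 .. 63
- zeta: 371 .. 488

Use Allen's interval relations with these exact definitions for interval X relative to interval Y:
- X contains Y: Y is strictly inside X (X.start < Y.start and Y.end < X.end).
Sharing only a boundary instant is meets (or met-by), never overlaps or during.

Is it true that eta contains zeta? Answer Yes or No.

eta = [286, 523], zeta = [371, 488].
Actual relation of eta to zeta: contains.
Asked whether 'contains' holds → Yes.

Yes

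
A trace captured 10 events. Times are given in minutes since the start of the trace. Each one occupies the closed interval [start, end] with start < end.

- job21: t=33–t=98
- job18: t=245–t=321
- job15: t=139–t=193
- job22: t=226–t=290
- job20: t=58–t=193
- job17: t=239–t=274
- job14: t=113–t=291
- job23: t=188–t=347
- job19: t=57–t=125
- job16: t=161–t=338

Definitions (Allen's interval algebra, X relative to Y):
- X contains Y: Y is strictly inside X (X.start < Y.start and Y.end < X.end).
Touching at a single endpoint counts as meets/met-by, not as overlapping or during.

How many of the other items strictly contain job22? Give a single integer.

Target job22 = [t=226, t=290].
job14 [t=113, t=291] → contains → counts.
job15 [t=139, t=193] → before → no.
job16 [t=161, t=338] → contains → counts.
job17 [t=239, t=274] → during → no.
job18 [t=245, t=321] → overlapped-by → no.
job19 [t=57, t=125] → before → no.
job20 [t=58, t=193] → before → no.
job21 [t=33, t=98] → before → no.
job23 [t=188, t=347] → contains → counts.
Total: 3.

3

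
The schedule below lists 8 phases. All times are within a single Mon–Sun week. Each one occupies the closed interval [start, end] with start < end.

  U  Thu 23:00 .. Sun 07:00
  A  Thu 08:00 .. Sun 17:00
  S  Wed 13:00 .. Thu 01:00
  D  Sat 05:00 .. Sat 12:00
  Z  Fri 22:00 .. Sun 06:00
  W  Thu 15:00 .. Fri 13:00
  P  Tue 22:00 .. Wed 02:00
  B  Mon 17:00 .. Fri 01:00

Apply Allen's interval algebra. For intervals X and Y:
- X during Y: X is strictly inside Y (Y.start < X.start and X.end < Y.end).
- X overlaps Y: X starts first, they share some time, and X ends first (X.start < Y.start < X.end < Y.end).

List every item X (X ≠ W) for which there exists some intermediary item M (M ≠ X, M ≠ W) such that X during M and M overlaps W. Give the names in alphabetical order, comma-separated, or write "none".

P, S

Target W = [Thu 15:00, Fri 13:00].
Intermediaries M with M overlaps W: B.
Via B — items with X during B: P, S.
Union: P, S.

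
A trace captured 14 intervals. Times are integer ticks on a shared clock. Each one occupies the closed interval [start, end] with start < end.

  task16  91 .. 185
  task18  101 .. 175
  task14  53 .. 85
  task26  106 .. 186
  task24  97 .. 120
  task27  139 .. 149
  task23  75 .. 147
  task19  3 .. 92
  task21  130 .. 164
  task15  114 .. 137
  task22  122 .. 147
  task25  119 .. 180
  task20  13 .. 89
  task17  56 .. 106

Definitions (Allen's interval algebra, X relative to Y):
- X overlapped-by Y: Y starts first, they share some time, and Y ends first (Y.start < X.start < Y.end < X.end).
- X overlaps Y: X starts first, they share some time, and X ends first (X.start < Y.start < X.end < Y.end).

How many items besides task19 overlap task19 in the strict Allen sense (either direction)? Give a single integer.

Target task19 = [3, 92].
task14 [53, 85] → during → no.
task15 [114, 137] → after → no.
task16 [91, 185] → overlapped-by → counts.
task17 [56, 106] → overlapped-by → counts.
task18 [101, 175] → after → no.
task20 [13, 89] → during → no.
task21 [130, 164] → after → no.
task22 [122, 147] → after → no.
task23 [75, 147] → overlapped-by → counts.
task24 [97, 120] → after → no.
task25 [119, 180] → after → no.
task26 [106, 186] → after → no.
task27 [139, 149] → after → no.
Total: 3.

3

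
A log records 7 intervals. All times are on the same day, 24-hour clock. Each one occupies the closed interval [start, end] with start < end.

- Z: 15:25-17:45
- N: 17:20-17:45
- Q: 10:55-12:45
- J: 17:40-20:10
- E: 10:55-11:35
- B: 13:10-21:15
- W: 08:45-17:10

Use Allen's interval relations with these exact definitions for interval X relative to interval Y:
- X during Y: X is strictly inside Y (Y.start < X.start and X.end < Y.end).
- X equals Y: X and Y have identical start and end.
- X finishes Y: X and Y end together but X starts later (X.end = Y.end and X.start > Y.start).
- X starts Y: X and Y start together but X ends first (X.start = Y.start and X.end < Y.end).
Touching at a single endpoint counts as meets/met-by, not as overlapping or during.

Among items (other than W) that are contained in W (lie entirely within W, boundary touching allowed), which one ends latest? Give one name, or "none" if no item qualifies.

Target W = [08:45, 17:10].
B [13:10, 21:15] → overlapped-by → excluded.
E [10:55, 11:35] → during → candidate.
J [17:40, 20:10] → after → excluded.
N [17:20, 17:45] → after → excluded.
Q [10:55, 12:45] → during → candidate.
Z [15:25, 17:45] → overlapped-by → excluded.
Among candidates, latest end is 12:45 → Q.

Q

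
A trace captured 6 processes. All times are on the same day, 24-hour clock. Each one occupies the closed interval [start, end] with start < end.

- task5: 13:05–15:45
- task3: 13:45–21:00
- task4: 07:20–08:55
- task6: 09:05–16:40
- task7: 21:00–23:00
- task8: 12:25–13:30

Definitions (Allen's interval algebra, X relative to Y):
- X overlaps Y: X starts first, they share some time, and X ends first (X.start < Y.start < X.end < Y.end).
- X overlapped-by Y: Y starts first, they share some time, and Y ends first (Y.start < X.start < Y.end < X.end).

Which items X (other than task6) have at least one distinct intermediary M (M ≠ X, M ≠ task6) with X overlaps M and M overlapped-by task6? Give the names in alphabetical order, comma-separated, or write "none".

task5

Target task6 = [09:05, 16:40].
Intermediaries M with M overlapped-by task6: task3.
Via task3 — items with X overlaps task3: task5.
Union: task5.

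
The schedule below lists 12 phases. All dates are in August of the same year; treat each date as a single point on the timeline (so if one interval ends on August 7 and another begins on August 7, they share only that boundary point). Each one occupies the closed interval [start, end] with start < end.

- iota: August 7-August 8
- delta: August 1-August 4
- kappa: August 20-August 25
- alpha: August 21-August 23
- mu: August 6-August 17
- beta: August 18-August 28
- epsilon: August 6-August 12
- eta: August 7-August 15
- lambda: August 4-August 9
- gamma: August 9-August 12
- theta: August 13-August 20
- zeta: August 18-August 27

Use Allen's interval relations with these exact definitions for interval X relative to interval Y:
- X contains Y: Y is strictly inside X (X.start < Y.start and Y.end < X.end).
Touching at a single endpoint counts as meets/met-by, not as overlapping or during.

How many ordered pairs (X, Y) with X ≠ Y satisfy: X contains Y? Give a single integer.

Checking all 132 ordered pairs for relation 'contains'; matching pairs in alphabetical order:
(beta, alpha): beta contains alpha ✓
(beta, kappa): beta contains kappa ✓
(epsilon, iota): epsilon contains iota ✓
(eta, gamma): eta contains gamma ✓
(kappa, alpha): kappa contains alpha ✓
(lambda, iota): lambda contains iota ✓
(mu, eta): mu contains eta ✓
(mu, gamma): mu contains gamma ✓
(mu, iota): mu contains iota ✓
(zeta, alpha): zeta contains alpha ✓
(zeta, kappa): zeta contains kappa ✓
Count: 11.

11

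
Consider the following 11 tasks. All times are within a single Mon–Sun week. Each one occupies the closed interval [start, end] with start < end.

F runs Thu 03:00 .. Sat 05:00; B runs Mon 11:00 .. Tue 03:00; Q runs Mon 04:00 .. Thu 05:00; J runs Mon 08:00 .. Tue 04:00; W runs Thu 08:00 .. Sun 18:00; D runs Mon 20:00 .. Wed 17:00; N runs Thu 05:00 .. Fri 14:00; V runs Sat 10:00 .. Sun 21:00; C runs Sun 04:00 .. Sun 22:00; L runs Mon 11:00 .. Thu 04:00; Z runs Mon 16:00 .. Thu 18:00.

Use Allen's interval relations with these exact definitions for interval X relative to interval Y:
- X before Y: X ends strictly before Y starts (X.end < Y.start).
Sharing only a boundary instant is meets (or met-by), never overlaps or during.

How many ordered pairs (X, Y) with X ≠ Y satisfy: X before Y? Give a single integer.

Checking all 110 ordered pairs for relation 'before'; matching pairs in alphabetical order:
(B, C): B before C ✓
(B, F): B before F ✓
(B, N): B before N ✓
(B, V): B before V ✓
(B, W): B before W ✓
(D, C): D before C ✓
(D, F): D before F ✓
(D, N): D before N ✓
(D, V): D before V ✓
(D, W): D before W ✓
(F, C): F before C ✓
(F, V): F before V ✓
(J, C): J before C ✓
(J, F): J before F ✓
(J, N): J before N ✓
(J, V): J before V ✓
(J, W): J before W ✓
(L, C): L before C ✓
(L, N): L before N ✓
(L, V): L before V ✓
(L, W): L before W ✓
(N, C): N before C ✓
(N, V): N before V ✓
(Q, C): Q before C ✓
... plus 4 further pairs not listed.
Count: 28.

28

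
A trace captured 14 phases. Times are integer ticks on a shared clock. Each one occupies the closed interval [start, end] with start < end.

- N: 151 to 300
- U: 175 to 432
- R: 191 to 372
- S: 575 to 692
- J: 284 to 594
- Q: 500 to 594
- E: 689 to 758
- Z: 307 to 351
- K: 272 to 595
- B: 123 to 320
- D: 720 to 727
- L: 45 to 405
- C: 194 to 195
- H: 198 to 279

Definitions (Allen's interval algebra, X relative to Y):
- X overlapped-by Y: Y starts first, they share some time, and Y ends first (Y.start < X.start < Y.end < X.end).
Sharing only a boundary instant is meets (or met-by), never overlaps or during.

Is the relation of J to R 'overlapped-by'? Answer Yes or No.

Yes

J = [284, 594], R = [191, 372].
Actual relation of J to R: overlapped-by.
Asked whether 'overlapped-by' holds → Yes.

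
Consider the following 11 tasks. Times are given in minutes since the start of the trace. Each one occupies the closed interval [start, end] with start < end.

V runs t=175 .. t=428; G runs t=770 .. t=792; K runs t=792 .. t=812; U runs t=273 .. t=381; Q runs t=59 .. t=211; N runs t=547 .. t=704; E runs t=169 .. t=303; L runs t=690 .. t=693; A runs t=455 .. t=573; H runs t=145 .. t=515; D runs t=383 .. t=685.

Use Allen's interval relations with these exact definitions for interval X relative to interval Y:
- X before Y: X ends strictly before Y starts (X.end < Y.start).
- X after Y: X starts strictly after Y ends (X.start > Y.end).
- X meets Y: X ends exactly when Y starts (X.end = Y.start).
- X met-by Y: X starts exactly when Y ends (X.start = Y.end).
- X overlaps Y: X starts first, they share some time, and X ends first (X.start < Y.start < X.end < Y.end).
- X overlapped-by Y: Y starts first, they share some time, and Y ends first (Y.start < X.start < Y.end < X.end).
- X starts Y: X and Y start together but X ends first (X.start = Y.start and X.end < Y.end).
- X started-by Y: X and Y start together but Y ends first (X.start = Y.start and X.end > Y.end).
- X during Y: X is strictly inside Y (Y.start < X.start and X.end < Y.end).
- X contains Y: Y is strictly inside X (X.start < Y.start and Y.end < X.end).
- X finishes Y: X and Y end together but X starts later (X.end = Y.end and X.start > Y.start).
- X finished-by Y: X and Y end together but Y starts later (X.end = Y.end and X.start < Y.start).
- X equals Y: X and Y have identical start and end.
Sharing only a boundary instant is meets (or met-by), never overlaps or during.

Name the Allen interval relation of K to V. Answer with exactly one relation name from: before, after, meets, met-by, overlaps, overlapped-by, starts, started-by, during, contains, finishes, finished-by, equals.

after

K = [t=792, t=812]; V = [t=175, t=428].
Compare endpoints: K.start > V.start, K.start > V.end, K.end > V.start, K.end > V.end.
That pattern is 'after'.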